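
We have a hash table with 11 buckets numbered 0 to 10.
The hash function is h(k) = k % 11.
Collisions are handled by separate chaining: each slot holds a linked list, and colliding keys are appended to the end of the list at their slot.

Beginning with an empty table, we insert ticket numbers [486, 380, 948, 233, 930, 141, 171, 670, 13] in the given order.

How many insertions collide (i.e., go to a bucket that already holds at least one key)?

486 → bucket 2
380 → bucket 6
948 → bucket 2 (collision)
233 → bucket 2 (collision)
930 → bucket 6 (collision)
141 → bucket 9
171 → bucket 6 (collision)
670 → bucket 10
13 → bucket 2 (collision)
Final buckets:
0: _
1: _
2: 486 -> 948 -> 233 -> 13
3: _
4: _
5: _
6: 380 -> 930 -> 171
7: _
8: _
9: 141
10: 670

5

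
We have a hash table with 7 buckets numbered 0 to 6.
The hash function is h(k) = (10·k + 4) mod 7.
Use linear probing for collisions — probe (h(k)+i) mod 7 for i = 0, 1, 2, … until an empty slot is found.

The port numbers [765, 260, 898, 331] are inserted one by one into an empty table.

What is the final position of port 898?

4

765 hashes to 3; slot 3 is free → place at 3.
260 hashes to 0; slot 0 is free → place at 0.
898 hashes to 3; 3 taken → place at 4.
331 hashes to 3; 3,4 taken → place at 5.
Table: [260, ., ., 765, 898, 331, .]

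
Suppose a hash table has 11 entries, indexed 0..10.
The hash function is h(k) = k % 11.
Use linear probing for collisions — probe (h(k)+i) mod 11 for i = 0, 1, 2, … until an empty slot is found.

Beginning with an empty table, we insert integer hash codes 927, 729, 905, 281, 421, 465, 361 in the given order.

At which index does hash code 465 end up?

8

Insert 927: h=3, slot 3 empty => index 3.
Insert 729: h=3, slot 3 occupied => index 4.
Insert 905: h=3, slots 3,4 occupied => index 5.
Insert 281: h=6, slot 6 empty => index 6.
Insert 421: h=3, slots 3,4,5,6 occupied => index 7.
Insert 465: h=3, slots 3,4,5,6,7 occupied => index 8.
Insert 361: h=9, slot 9 empty => index 9.
Table: [., ., ., 927, 729, 905, 281, 421, 465, 361, .]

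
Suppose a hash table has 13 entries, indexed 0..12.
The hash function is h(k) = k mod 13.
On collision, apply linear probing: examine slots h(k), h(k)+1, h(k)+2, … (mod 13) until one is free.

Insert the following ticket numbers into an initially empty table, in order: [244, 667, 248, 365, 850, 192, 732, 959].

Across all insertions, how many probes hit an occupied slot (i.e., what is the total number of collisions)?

244: h=10 → slot 10
667: h=4 → slot 4
248: h=1 → slot 1
365: h=1, probe 1,2 → slot 2
850: h=5 → slot 5
192: h=10, probe 10,11 → slot 11
732: h=4, probe 4,5,6 → slot 6
959: h=10, probe 10,11,12 → slot 12
Table: [., 248, 365, ., 667, 850, 732, ., ., ., 244, 192, 959]

6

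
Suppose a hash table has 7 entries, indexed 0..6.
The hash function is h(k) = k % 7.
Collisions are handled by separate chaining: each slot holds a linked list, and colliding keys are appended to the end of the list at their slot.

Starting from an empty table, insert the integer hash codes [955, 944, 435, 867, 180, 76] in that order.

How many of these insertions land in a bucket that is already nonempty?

Insert 955: h=3, bucket 3 empty → new chain.
Insert 944: h=6, bucket 6 empty → new chain.
Insert 435: h=1, bucket 1 empty → new chain.
Insert 867: h=6, bucket 6 nonempty → append to chain.
Insert 180: h=5, bucket 5 empty → new chain.
Insert 76: h=6, bucket 6 nonempty → append to chain.
Final buckets:
0: —
1: 435
2: —
3: 955
4: —
5: 180
6: 944 -> 867 -> 76

2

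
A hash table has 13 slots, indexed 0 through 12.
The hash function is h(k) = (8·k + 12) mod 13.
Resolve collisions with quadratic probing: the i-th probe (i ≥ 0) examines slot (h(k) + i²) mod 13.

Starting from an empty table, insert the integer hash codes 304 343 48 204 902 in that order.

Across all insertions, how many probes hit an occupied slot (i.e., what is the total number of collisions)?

4

304 hashes to 0; slot 0 is free => place at 0.
343 hashes to 0; 0 taken => place at 1.
48 hashes to 6; slot 6 is free => place at 6.
204 hashes to 6; 6 taken => place at 7.
902 hashes to 0; 0,1 taken => place at 4.
Table: [304, 343, ., ., 902, ., 48, 204, ., ., ., ., .]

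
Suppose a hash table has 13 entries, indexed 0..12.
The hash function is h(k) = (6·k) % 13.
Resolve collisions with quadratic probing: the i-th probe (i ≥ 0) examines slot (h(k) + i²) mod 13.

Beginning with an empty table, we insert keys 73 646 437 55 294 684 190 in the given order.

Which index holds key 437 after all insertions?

Insert 73: h=9, slot 9 empty => index 9.
Insert 646: h=2, slot 2 empty => index 2.
Insert 437: h=9, slot 9 occupied => index 10.
Insert 55: h=5, slot 5 empty => index 5.
Insert 294: h=9, slots 9,10 occupied => index 0.
Insert 684: h=9, slots 9,10,0,5 occupied => index 12.
Insert 190: h=9, slots 9,10,0,5,12 occupied => index 8.
Table: [294, —, 646, —, —, 55, —, —, 190, 73, 437, —, 684]

10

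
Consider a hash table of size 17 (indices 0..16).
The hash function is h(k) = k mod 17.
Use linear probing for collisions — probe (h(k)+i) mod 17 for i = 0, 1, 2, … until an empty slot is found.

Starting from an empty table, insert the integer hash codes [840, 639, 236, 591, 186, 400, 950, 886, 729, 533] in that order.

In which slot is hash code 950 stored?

0

Insert 840: h=7, slot 7 empty => index 7.
Insert 639: h=10, slot 10 empty => index 10.
Insert 236: h=15, slot 15 empty => index 15.
Insert 591: h=13, slot 13 empty => index 13.
Insert 186: h=16, slot 16 empty => index 16.
Insert 400: h=9, slot 9 empty => index 9.
Insert 950: h=15, slots 15,16 occupied => index 0.
Insert 886: h=2, slot 2 empty => index 2.
Insert 729: h=15, slots 15,16,0 occupied => index 1.
Insert 533: h=6, slot 6 empty => index 6.
Table: [950, 729, 886, —, —, —, 533, 840, —, 400, 639, —, —, 591, —, 236, 186]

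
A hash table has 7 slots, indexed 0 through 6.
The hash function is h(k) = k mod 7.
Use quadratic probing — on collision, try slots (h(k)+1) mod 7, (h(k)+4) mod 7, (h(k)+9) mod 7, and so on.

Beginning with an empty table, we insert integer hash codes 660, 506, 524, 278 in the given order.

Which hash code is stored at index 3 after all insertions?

506

Insert 660: h=2, slot 2 empty => index 2.
Insert 506: h=2, slot 2 occupied => index 3.
Insert 524: h=6, slot 6 empty => index 6.
Insert 278: h=5, slot 5 empty => index 5.
Table: [_, _, 660, 506, _, 278, 524]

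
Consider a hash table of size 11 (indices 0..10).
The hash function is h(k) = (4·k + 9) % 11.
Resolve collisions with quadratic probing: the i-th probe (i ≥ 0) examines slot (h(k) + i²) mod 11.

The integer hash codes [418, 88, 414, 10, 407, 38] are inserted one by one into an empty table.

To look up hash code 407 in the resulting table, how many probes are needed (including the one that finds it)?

Insert 418: h=9, slot 9 empty -> index 9.
Insert 88: h=9, slot 9 occupied -> index 10.
Insert 414: h=4, slot 4 empty -> index 4.
Insert 10: h=5, slot 5 empty -> index 5.
Insert 407: h=9, slots 9,10 occupied -> index 2.
Insert 38: h=7, slot 7 empty -> index 7.
Table: [∅, ∅, 407, ∅, 414, 10, ∅, 38, ∅, 418, 88]
Lookup 407: h=9, probe 9,10,2 → found at 2.

3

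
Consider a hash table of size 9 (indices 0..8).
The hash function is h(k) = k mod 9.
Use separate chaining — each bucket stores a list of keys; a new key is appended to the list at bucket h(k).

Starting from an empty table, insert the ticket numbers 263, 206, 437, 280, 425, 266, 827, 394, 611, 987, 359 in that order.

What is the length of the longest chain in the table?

4

263 → bucket 2
206 → bucket 8
437 → bucket 5
280 → bucket 1
425 → bucket 2 (collision)
266 → bucket 5 (collision)
827 → bucket 8 (collision)
394 → bucket 7
611 → bucket 8 (collision)
987 → bucket 6
359 → bucket 8 (collision)
Final buckets:
0: _
1: 280
2: 263 -> 425
3: _
4: _
5: 437 -> 266
6: 987
7: 394
8: 206 -> 827 -> 611 -> 359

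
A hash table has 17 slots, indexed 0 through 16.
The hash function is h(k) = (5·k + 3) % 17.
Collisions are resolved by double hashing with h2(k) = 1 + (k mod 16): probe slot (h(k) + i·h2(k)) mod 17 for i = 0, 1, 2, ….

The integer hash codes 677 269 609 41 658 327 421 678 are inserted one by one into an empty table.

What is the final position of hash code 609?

7

Insert 677: h=5, slot 5 empty → index 5.
Insert 269: h=5, h2=14, slot 5 occupied → index 2.
Insert 609: h=5, h2=2, slot 5 occupied → index 7.
Insert 41: h=4, slot 4 empty → index 4.
Insert 658: h=12, slot 12 empty → index 12.
Insert 327: h=6, slot 6 empty → index 6.
Insert 421: h=0, slot 0 empty → index 0.
Insert 678: h=10, slot 10 empty → index 10.
Table: [421, -, 269, -, 41, 677, 327, 609, -, -, 678, -, 658, -, -, -, -]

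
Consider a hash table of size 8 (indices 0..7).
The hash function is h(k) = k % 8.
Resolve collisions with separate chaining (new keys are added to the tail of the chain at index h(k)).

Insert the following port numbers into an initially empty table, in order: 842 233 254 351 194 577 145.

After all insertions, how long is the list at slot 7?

842 -> bucket 2
233 -> bucket 1
254 -> bucket 6
351 -> bucket 7
194 -> bucket 2 (collision)
577 -> bucket 1 (collision)
145 -> bucket 1 (collision)
Final buckets:
0: —
1: 233 -> 577 -> 145
2: 842 -> 194
3: —
4: —
5: —
6: 254
7: 351

1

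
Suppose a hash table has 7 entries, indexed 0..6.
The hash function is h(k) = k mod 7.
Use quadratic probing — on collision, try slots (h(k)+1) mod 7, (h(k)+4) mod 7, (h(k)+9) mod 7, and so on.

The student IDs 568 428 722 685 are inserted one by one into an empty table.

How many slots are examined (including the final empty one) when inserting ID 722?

Insert 568: h=1, slot 1 empty -> index 1.
Insert 428: h=1, slot 1 occupied -> index 2.
Insert 722: h=1, slots 1,2 occupied -> index 5.
Insert 685: h=6, slot 6 empty -> index 6.
Table: [-, 568, 428, -, -, 722, 685]

3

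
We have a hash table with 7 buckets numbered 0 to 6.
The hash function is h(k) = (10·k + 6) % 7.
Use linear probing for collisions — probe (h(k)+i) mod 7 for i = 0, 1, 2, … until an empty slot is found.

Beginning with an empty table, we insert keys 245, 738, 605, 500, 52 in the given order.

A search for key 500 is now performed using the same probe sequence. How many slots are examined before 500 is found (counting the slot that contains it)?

3

Insert 245: h=6, slot 6 empty → index 6.
Insert 738: h=1, slot 1 empty → index 1.
Insert 605: h=1, slot 1 occupied → index 2.
Insert 500: h=1, slots 1,2 occupied → index 3.
Insert 52: h=1, slots 1,2,3 occupied → index 4.
Table: [—, 738, 605, 500, 52, —, 245]
Lookup 500: h=1, probe 1,2,3 → found at 3.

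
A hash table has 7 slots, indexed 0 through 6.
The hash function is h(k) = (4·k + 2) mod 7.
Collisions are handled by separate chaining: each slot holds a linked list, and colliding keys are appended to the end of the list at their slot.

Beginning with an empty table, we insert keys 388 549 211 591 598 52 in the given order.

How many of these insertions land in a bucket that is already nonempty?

4

Insert 388: h=0, bucket 0 empty → new chain.
Insert 549: h=0, bucket 0 nonempty → append to chain.
Insert 211: h=6, bucket 6 empty → new chain.
Insert 591: h=0, bucket 0 nonempty → append to chain.
Insert 598: h=0, bucket 0 nonempty → append to chain.
Insert 52: h=0, bucket 0 nonempty → append to chain.
Final buckets:
0: 388 -> 549 -> 591 -> 598 -> 52
1: —
2: —
3: —
4: —
5: —
6: 211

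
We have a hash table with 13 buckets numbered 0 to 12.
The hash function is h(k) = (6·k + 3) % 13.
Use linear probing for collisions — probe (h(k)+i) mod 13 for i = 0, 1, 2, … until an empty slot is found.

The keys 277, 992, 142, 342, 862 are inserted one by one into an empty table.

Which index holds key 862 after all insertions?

277 hashes to 1; slot 1 is free => place at 1.
992 hashes to 1; 1 taken => place at 2.
142 hashes to 10; slot 10 is free => place at 10.
342 hashes to 1; 1,2 taken => place at 3.
862 hashes to 1; 1,2,3 taken => place at 4.
Table: [∅, 277, 992, 342, 862, ∅, ∅, ∅, ∅, ∅, 142, ∅, ∅]

4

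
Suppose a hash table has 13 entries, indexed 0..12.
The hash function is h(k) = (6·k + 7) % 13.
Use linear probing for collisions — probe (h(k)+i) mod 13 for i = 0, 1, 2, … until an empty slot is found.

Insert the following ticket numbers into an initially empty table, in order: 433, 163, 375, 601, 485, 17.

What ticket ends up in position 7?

433 hashes to 5; slot 5 is free -> place at 5.
163 hashes to 10; slot 10 is free -> place at 10.
375 hashes to 8; slot 8 is free -> place at 8.
601 hashes to 12; slot 12 is free -> place at 12.
485 hashes to 5; 5 taken -> place at 6.
17 hashes to 5; 5,6 taken -> place at 7.
Table: [-, -, -, -, -, 433, 485, 17, 375, -, 163, -, 601]

17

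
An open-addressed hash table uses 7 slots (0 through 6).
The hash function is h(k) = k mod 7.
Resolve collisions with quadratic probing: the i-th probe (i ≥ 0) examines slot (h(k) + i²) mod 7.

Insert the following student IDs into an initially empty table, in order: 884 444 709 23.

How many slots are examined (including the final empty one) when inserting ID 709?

3

884 hashes to 2; slot 2 is free -> place at 2.
444 hashes to 3; slot 3 is free -> place at 3.
709 hashes to 2; 2,3 taken -> place at 6.
23 hashes to 2; 2,3,6 taken -> place at 4.
Table: [—, —, 884, 444, 23, —, 709]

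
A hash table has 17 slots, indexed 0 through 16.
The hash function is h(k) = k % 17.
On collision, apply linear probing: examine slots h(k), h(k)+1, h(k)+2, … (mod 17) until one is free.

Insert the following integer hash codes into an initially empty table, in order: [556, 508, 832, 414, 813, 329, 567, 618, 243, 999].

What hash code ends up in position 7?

556 hashes to 12; slot 12 is free → place at 12.
508 hashes to 15; slot 15 is free → place at 15.
832 hashes to 16; slot 16 is free → place at 16.
414 hashes to 6; slot 6 is free → place at 6.
813 hashes to 14; slot 14 is free → place at 14.
329 hashes to 6; 6 taken → place at 7.
567 hashes to 6; 6,7 taken → place at 8.
618 hashes to 6; 6,7,8 taken → place at 9.
243 hashes to 5; slot 5 is free → place at 5.
999 hashes to 13; slot 13 is free → place at 13.
Table: [—, —, —, —, —, 243, 414, 329, 567, 618, —, —, 556, 999, 813, 508, 832]

329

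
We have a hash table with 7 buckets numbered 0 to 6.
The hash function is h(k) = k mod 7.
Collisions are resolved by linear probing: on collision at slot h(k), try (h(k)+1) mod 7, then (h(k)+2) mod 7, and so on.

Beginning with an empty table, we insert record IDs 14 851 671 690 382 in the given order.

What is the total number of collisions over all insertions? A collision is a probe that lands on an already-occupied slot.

5

14: h=0 → slot 0
851: h=4 → slot 4
671: h=6 → slot 6
690: h=4, probe 4,5 → slot 5
382: h=4, probe 4,5,6,0,1 → slot 1
Table: [14, 382, ∅, ∅, 851, 690, 671]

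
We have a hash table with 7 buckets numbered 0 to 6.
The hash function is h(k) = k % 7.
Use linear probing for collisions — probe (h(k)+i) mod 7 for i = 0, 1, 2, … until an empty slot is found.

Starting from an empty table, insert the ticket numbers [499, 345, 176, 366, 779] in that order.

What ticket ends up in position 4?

499: h=2 => slot 2
345: h=2, probe 2,3 => slot 3
176: h=1 => slot 1
366: h=2, probe 2,3,4 => slot 4
779: h=2, probe 2,3,4,5 => slot 5
Table: [_, 176, 499, 345, 366, 779, _]

366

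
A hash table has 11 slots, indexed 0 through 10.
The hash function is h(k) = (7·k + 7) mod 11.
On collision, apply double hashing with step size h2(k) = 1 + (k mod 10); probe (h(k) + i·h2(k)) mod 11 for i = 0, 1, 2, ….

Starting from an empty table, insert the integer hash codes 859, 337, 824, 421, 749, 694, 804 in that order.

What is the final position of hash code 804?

859 hashes to 3; slot 3 is free -> place at 3.
337 hashes to 1; slot 1 is free -> place at 1.
824 hashes to 0; slot 0 is free -> place at 0.
421 hashes to 6; slot 6 is free -> place at 6.
749 hashes to 3, h2=10; 3 taken -> place at 2.
694 hashes to 3, h2=5; 3 taken -> place at 8.
804 hashes to 3, h2=5; 3,8,2 taken -> place at 7.
Table: [824, 337, 749, 859, —, —, 421, 804, 694, —, —]

7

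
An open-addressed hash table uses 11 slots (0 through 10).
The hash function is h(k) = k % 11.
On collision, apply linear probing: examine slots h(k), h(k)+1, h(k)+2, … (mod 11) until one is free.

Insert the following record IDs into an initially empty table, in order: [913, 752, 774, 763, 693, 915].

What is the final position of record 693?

913: h=0 -> slot 0
752: h=4 -> slot 4
774: h=4, probe 4,5 -> slot 5
763: h=4, probe 4,5,6 -> slot 6
693: h=0, probe 0,1 -> slot 1
915: h=2 -> slot 2
Table: [913, 693, 915, ∅, 752, 774, 763, ∅, ∅, ∅, ∅]

1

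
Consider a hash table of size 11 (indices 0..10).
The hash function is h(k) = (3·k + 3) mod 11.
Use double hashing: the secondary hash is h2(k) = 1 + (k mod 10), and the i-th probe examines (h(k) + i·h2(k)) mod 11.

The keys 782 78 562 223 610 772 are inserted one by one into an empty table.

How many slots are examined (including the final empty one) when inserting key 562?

2

782 hashes to 6; slot 6 is free -> place at 6.
78 hashes to 6, h2=9; 6 taken -> place at 4.
562 hashes to 6, h2=3; 6 taken -> place at 9.
223 hashes to 1; slot 1 is free -> place at 1.
610 hashes to 7; slot 7 is free -> place at 7.
772 hashes to 9, h2=3; 9,1,4,7 taken -> place at 10.
Table: [-, 223, -, -, 78, -, 782, 610, -, 562, 772]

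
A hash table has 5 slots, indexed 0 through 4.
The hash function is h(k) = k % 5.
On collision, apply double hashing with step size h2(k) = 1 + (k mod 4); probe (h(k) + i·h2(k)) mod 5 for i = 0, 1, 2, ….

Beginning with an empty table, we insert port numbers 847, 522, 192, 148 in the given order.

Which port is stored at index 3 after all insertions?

192

Insert 847: h=2, slot 2 empty -> index 2.
Insert 522: h=2, h2=3, slot 2 occupied -> index 0.
Insert 192: h=2, h2=1, slot 2 occupied -> index 3.
Insert 148: h=3, h2=1, slot 3 occupied -> index 4.
Table: [522, -, 847, 192, 148]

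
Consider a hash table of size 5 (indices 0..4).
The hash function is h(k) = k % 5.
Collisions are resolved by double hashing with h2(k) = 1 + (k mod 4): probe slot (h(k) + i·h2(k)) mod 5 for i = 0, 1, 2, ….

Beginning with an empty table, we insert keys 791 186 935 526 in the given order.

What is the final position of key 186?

791 hashes to 1; slot 1 is free => place at 1.
186 hashes to 1, h2=3; 1 taken => place at 4.
935 hashes to 0; slot 0 is free => place at 0.
526 hashes to 1, h2=3; 1,4 taken => place at 2.
Table: [935, 791, 526, -, 186]

4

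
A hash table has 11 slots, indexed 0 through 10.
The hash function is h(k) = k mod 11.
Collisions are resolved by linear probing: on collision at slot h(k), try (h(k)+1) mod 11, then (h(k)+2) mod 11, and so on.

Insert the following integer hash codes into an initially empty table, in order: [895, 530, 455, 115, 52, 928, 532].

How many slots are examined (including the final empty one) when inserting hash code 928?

895: h=4 -> slot 4
530: h=2 -> slot 2
455: h=4, probe 4,5 -> slot 5
115: h=5, probe 5,6 -> slot 6
52: h=8 -> slot 8
928: h=4, probe 4,5,6,7 -> slot 7
532: h=4, probe 4,5,6,7,8,9 -> slot 9
Table: [_, _, 530, _, 895, 455, 115, 928, 52, 532, _]

4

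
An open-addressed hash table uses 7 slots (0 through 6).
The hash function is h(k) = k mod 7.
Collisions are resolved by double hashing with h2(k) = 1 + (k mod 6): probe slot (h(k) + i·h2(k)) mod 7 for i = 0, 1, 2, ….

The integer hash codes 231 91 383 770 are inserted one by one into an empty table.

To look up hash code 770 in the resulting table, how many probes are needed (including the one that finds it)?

2

231: h=0 => slot 0
91: h=0, h2=2, probe 0,2 => slot 2
383: h=5 => slot 5
770: h=0, h2=3, probe 0,3 => slot 3
Table: [231, ., 91, 770, ., 383, .]
Lookup 770: h=0, h2=3, probe 0,3 → found at 3.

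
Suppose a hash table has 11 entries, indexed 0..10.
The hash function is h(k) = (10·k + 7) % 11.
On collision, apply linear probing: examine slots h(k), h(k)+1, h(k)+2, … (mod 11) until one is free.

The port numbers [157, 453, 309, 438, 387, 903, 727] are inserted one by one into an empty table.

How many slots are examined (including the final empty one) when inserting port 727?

5

157 hashes to 4; slot 4 is free → place at 4.
453 hashes to 5; slot 5 is free → place at 5.
309 hashes to 6; slot 6 is free → place at 6.
438 hashes to 9; slot 9 is free → place at 9.
387 hashes to 5; 5,6 taken → place at 7.
903 hashes to 6; 6,7 taken → place at 8.
727 hashes to 6; 6,7,8,9 taken → place at 10.
Table: [., ., ., ., 157, 453, 309, 387, 903, 438, 727]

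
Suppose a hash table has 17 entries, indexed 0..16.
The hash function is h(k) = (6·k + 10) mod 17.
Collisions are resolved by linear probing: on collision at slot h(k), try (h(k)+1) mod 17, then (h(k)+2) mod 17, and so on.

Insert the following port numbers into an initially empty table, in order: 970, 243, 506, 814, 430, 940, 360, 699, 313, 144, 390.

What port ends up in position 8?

970: h=16 -> slot 16
243: h=6 -> slot 6
506: h=3 -> slot 3
814: h=15 -> slot 15
430: h=6, probe 6,7 -> slot 7
940: h=6, probe 6,7,8 -> slot 8
360: h=11 -> slot 11
699: h=5 -> slot 5
313: h=1 -> slot 1
144: h=7, probe 7,8,9 -> slot 9
390: h=4 -> slot 4
Table: [—, 313, —, 506, 390, 699, 243, 430, 940, 144, —, 360, —, —, —, 814, 970]

940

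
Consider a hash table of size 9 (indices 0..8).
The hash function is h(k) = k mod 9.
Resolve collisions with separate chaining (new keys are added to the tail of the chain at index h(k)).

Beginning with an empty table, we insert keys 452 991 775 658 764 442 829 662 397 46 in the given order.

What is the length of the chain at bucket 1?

7

Insert 452: h=2, bucket 2 empty → new chain.
Insert 991: h=1, bucket 1 empty → new chain.
Insert 775: h=1, bucket 1 nonempty → append to chain.
Insert 658: h=1, bucket 1 nonempty → append to chain.
Insert 764: h=8, bucket 8 empty → new chain.
Insert 442: h=1, bucket 1 nonempty → append to chain.
Insert 829: h=1, bucket 1 nonempty → append to chain.
Insert 662: h=5, bucket 5 empty → new chain.
Insert 397: h=1, bucket 1 nonempty → append to chain.
Insert 46: h=1, bucket 1 nonempty → append to chain.
Final buckets:
0: ∅
1: 991 -> 775 -> 658 -> 442 -> 829 -> 397 -> 46
2: 452
3: ∅
4: ∅
5: 662
6: ∅
7: ∅
8: 764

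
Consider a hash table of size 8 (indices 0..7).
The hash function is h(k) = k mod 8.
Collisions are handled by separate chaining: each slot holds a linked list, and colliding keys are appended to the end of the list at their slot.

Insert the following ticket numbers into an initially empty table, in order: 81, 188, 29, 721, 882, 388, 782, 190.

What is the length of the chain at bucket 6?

2

Insert 81: h=1, bucket 1 empty → new chain.
Insert 188: h=4, bucket 4 empty → new chain.
Insert 29: h=5, bucket 5 empty → new chain.
Insert 721: h=1, bucket 1 nonempty → append to chain.
Insert 882: h=2, bucket 2 empty → new chain.
Insert 388: h=4, bucket 4 nonempty → append to chain.
Insert 782: h=6, bucket 6 empty → new chain.
Insert 190: h=6, bucket 6 nonempty → append to chain.
Final buckets:
0: _
1: 81 -> 721
2: 882
3: _
4: 188 -> 388
5: 29
6: 782 -> 190
7: _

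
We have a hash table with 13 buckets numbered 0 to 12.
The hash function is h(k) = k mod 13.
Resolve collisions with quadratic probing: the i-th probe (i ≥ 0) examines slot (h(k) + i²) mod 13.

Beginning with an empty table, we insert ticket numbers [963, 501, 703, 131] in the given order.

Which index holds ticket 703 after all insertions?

2

963 hashes to 1; slot 1 is free -> place at 1.
501 hashes to 7; slot 7 is free -> place at 7.
703 hashes to 1; 1 taken -> place at 2.
131 hashes to 1; 1,2 taken -> place at 5.
Table: [—, 963, 703, —, —, 131, —, 501, —, —, —, —, —]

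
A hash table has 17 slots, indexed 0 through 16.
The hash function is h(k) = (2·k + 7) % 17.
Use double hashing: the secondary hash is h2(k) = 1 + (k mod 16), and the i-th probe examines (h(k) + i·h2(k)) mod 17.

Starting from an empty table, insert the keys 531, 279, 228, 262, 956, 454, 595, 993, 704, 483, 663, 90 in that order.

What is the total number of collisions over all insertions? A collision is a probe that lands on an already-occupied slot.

531 hashes to 15; slot 15 is free => place at 15.
279 hashes to 4; slot 4 is free => place at 4.
228 hashes to 4, h2=5; 4 taken => place at 9.
262 hashes to 4, h2=7; 4 taken => place at 11.
956 hashes to 15, h2=13; 15,11 taken => place at 7.
454 hashes to 14; slot 14 is free => place at 14.
595 hashes to 7, h2=4; 7,11,15 taken => place at 2.
993 hashes to 4, h2=2; 4 taken => place at 6.
704 hashes to 4, h2=1; 4 taken => place at 5.
483 hashes to 4, h2=4; 4 taken => place at 8.
663 hashes to 7, h2=8; 7,15,6,14,5 taken => place at 13.
90 hashes to 0; slot 0 is free => place at 0.
Table: [90, ∅, 595, ∅, 279, 704, 993, 956, 483, 228, ∅, 262, ∅, 663, 454, 531, ∅]

15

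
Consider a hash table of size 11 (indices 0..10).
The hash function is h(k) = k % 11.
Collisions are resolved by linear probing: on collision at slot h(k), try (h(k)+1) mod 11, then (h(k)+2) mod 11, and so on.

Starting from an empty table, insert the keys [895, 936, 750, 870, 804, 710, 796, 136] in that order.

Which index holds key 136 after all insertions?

8

895: h=4 → slot 4
936: h=1 → slot 1
750: h=2 → slot 2
870: h=1, probe 1,2,3 → slot 3
804: h=1, probe 1,2,3,4,5 → slot 5
710: h=6 → slot 6
796: h=4, probe 4,5,6,7 → slot 7
136: h=4, probe 4,5,6,7,8 → slot 8
Table: [∅, 936, 750, 870, 895, 804, 710, 796, 136, ∅, ∅]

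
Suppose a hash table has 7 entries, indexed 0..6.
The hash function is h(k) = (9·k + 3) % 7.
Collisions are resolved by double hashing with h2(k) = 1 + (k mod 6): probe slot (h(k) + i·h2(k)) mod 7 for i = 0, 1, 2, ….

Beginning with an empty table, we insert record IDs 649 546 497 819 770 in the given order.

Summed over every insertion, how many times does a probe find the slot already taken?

649 hashes to 6; slot 6 is free → place at 6.
546 hashes to 3; slot 3 is free → place at 3.
497 hashes to 3, h2=6; 3 taken → place at 2.
819 hashes to 3, h2=4; 3 taken → place at 0.
770 hashes to 3, h2=3; 3,6,2 taken → place at 5.
Table: [819, _, 497, 546, _, 770, 649]

5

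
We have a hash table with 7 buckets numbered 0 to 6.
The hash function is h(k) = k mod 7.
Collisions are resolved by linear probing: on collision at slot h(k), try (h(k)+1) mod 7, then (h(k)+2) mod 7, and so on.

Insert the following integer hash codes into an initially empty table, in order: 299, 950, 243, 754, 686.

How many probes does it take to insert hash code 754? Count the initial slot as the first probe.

299 hashes to 5; slot 5 is free => place at 5.
950 hashes to 5; 5 taken => place at 6.
243 hashes to 5; 5,6 taken => place at 0.
754 hashes to 5; 5,6,0 taken => place at 1.
686 hashes to 0; 0,1 taken => place at 2.
Table: [243, 754, 686, ∅, ∅, 299, 950]

4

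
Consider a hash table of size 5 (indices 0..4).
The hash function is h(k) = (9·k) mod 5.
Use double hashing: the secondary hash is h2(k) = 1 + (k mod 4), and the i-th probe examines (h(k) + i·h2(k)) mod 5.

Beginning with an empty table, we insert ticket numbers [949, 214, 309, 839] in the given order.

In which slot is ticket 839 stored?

949: h=1 → slot 1
214: h=1, h2=3, probe 1,4 → slot 4
309: h=1, h2=2, probe 1,3 → slot 3
839: h=1, h2=4, probe 1,0 → slot 0
Table: [839, 949, _, 309, 214]

0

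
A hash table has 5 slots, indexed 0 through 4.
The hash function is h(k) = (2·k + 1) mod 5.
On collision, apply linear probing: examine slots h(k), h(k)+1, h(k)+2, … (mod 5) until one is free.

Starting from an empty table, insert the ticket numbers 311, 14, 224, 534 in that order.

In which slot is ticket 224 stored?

0

311 hashes to 3; slot 3 is free => place at 3.
14 hashes to 4; slot 4 is free => place at 4.
224 hashes to 4; 4 taken => place at 0.
534 hashes to 4; 4,0 taken => place at 1.
Table: [224, 534, ., 311, 14]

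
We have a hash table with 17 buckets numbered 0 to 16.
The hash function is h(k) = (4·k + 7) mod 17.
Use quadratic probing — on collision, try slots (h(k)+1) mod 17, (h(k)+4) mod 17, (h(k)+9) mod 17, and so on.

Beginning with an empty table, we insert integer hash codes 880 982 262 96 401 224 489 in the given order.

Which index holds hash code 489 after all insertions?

880 hashes to 8; slot 8 is free → place at 8.
982 hashes to 8; 8 taken → place at 9.
262 hashes to 1; slot 1 is free → place at 1.
96 hashes to 0; slot 0 is free → place at 0.
401 hashes to 13; slot 13 is free → place at 13.
224 hashes to 2; slot 2 is free → place at 2.
489 hashes to 8; 8,9 taken → place at 12.
Table: [96, 262, 224, -, -, -, -, -, 880, 982, -, -, 489, 401, -, -, -]

12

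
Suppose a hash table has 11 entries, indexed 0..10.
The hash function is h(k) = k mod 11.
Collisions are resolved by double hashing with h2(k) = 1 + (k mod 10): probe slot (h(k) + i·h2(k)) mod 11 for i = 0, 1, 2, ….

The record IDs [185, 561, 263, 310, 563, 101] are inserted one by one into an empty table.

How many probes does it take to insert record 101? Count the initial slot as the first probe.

2

185: h=9 → slot 9
561: h=0 → slot 0
263: h=10 → slot 10
310: h=2 → slot 2
563: h=2, h2=4, probe 2,6 → slot 6
101: h=2, h2=2, probe 2,4 → slot 4
Table: [561, ., 310, ., 101, ., 563, ., ., 185, 263]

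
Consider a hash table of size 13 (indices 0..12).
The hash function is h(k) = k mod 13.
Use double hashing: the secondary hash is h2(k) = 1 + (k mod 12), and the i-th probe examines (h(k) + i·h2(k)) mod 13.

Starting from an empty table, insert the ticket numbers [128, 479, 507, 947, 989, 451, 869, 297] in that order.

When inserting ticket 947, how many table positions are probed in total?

128: h=11 => slot 11
479: h=11, h2=12, probe 11,10 => slot 10
507: h=0 => slot 0
947: h=11, h2=12, probe 11,10,9 => slot 9
989: h=1 => slot 1
451: h=9, h2=8, probe 9,4 => slot 4
869: h=11, h2=6, probe 11,4,10,3 => slot 3
297: h=11, h2=10, probe 11,8 => slot 8
Table: [507, 989, ., 869, 451, ., ., ., 297, 947, 479, 128, .]

3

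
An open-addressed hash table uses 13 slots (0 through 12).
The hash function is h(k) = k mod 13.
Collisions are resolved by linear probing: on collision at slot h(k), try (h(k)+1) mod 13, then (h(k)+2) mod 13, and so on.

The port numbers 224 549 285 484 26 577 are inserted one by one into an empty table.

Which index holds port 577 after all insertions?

Insert 224: h=3, slot 3 empty => index 3.
Insert 549: h=3, slot 3 occupied => index 4.
Insert 285: h=12, slot 12 empty => index 12.
Insert 484: h=3, slots 3,4 occupied => index 5.
Insert 26: h=0, slot 0 empty => index 0.
Insert 577: h=5, slot 5 occupied => index 6.
Table: [26, -, -, 224, 549, 484, 577, -, -, -, -, -, 285]

6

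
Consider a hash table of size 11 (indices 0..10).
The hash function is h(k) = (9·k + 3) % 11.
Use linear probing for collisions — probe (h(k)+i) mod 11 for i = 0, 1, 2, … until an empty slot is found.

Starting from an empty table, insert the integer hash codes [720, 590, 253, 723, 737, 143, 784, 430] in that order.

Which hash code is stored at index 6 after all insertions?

Insert 720: h=4, slot 4 empty → index 4.
Insert 590: h=0, slot 0 empty → index 0.
Insert 253: h=3, slot 3 empty → index 3.
Insert 723: h=9, slot 9 empty → index 9.
Insert 737: h=3, slots 3,4 occupied → index 5.
Insert 143: h=3, slots 3,4,5 occupied → index 6.
Insert 784: h=8, slot 8 empty → index 8.
Insert 430: h=1, slot 1 empty → index 1.
Table: [590, 430, ., 253, 720, 737, 143, ., 784, 723, .]

143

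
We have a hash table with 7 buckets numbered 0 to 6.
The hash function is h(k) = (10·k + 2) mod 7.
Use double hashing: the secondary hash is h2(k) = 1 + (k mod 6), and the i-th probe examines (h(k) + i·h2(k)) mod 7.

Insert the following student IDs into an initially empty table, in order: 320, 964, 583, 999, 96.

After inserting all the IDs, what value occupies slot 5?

320 hashes to 3; slot 3 is free -> place at 3.
964 hashes to 3, h2=5; 3 taken -> place at 1.
583 hashes to 1, h2=2; 1,3 taken -> place at 5.
999 hashes to 3, h2=4; 3 taken -> place at 0.
96 hashes to 3, h2=1; 3 taken -> place at 4.
Table: [999, 964, —, 320, 96, 583, —]

583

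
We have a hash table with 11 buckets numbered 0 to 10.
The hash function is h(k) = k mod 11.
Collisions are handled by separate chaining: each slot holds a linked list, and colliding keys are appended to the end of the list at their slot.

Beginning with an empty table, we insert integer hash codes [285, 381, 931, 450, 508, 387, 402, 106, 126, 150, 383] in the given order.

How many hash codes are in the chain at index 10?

285 -> bucket 10
381 -> bucket 7
931 -> bucket 7 (collision)
450 -> bucket 10 (collision)
508 -> bucket 2
387 -> bucket 2 (collision)
402 -> bucket 6
106 -> bucket 7 (collision)
126 -> bucket 5
150 -> bucket 7 (collision)
383 -> bucket 9
Final buckets:
0: ∅
1: ∅
2: 508 -> 387
3: ∅
4: ∅
5: 126
6: 402
7: 381 -> 931 -> 106 -> 150
8: ∅
9: 383
10: 285 -> 450

2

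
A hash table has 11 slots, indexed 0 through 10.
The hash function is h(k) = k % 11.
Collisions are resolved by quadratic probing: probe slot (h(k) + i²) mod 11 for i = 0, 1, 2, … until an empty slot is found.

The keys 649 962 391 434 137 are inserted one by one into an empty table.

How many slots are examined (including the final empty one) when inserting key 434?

649: h=0 -> slot 0
962: h=5 -> slot 5
391: h=6 -> slot 6
434: h=5, probe 5,6,9 -> slot 9
137: h=5, probe 5,6,9,3 -> slot 3
Table: [649, -, -, 137, -, 962, 391, -, -, 434, -]

3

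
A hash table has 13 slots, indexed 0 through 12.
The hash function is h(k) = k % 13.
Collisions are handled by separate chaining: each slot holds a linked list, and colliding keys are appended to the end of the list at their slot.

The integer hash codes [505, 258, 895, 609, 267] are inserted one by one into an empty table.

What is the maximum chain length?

4

Insert 505: h=11, bucket 11 empty -> new chain.
Insert 258: h=11, bucket 11 nonempty -> append to chain.
Insert 895: h=11, bucket 11 nonempty -> append to chain.
Insert 609: h=11, bucket 11 nonempty -> append to chain.
Insert 267: h=7, bucket 7 empty -> new chain.
Final buckets:
0: —
1: —
2: —
3: —
4: —
5: —
6: —
7: 267
8: —
9: —
10: —
11: 505 -> 258 -> 895 -> 609
12: —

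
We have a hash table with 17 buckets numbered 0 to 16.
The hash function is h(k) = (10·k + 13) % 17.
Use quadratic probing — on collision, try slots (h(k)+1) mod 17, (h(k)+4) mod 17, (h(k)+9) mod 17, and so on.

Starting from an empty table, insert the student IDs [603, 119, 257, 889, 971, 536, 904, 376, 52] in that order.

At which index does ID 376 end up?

3

603: h=8 => slot 8
119: h=13 => slot 13
257: h=16 => slot 16
889: h=12 => slot 12
971: h=16, probe 16,0 => slot 0
536: h=1 => slot 1
904: h=9 => slot 9
376: h=16, probe 16,0,3 => slot 3
52: h=6 => slot 6
Table: [971, 536, -, 376, -, -, 52, -, 603, 904, -, -, 889, 119, -, -, 257]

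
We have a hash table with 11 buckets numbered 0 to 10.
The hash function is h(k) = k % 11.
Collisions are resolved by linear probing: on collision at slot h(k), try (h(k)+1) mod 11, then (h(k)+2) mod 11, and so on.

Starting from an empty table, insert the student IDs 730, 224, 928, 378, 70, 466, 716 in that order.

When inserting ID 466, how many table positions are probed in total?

730: h=4 => slot 4
224: h=4, probe 4,5 => slot 5
928: h=4, probe 4,5,6 => slot 6
378: h=4, probe 4,5,6,7 => slot 7
70: h=4, probe 4,5,6,7,8 => slot 8
466: h=4, probe 4,5,6,7,8,9 => slot 9
716: h=1 => slot 1
Table: [-, 716, -, -, 730, 224, 928, 378, 70, 466, -]

6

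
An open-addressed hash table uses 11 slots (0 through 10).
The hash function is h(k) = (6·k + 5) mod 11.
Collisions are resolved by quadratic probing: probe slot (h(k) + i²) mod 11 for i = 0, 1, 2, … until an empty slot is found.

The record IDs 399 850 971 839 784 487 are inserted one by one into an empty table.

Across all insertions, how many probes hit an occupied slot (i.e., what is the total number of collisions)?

15

399 hashes to 1; slot 1 is free => place at 1.
850 hashes to 1; 1 taken => place at 2.
971 hashes to 1; 1,2 taken => place at 5.
839 hashes to 1; 1,2,5 taken => place at 10.
784 hashes to 1; 1,2,5,10 taken => place at 6.
487 hashes to 1; 1,2,5,10,6 taken => place at 4.
Table: [∅, 399, 850, ∅, 487, 971, 784, ∅, ∅, ∅, 839]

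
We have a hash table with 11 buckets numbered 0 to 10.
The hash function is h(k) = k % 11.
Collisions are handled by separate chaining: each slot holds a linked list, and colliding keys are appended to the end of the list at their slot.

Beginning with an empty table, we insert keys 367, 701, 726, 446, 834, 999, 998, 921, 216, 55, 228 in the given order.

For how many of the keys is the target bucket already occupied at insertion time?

367 → bucket 4
701 → bucket 8
726 → bucket 0
446 → bucket 6
834 → bucket 9
999 → bucket 9 (collision)
998 → bucket 8 (collision)
921 → bucket 8 (collision)
216 → bucket 7
55 → bucket 0 (collision)
228 → bucket 8 (collision)
Final buckets:
0: 726 -> 55
1: -
2: -
3: -
4: 367
5: -
6: 446
7: 216
8: 701 -> 998 -> 921 -> 228
9: 834 -> 999
10: -

5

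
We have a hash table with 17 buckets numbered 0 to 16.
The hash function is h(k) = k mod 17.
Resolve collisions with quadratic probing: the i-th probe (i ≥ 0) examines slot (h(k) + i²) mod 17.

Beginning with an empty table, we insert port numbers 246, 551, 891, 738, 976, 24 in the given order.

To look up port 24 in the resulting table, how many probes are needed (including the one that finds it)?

246 hashes to 8; slot 8 is free -> place at 8.
551 hashes to 7; slot 7 is free -> place at 7.
891 hashes to 7; 7,8 taken -> place at 11.
738 hashes to 7; 7,8,11 taken -> place at 16.
976 hashes to 7; 7,8,11,16 taken -> place at 6.
24 hashes to 7; 7,8,11,16,6 taken -> place at 15.
Table: [∅, ∅, ∅, ∅, ∅, ∅, 976, 551, 246, ∅, ∅, 891, ∅, ∅, ∅, 24, 738]
Lookup 24: h=7, probe 7,8,11,16,6,15 → found at 15.

6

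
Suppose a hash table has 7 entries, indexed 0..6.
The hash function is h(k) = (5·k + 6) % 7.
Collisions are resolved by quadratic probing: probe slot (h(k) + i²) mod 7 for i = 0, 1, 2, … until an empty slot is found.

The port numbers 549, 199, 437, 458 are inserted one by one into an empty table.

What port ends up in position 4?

549 hashes to 0; slot 0 is free => place at 0.
199 hashes to 0; 0 taken => place at 1.
437 hashes to 0; 0,1 taken => place at 4.
458 hashes to 0; 0,1,4 taken => place at 2.
Table: [549, 199, 458, —, 437, —, —]

437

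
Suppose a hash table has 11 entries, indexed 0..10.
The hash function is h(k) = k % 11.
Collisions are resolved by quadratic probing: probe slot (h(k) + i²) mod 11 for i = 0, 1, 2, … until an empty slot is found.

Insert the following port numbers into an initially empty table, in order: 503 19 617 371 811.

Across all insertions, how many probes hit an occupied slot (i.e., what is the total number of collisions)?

Insert 503: h=8, slot 8 empty → index 8.
Insert 19: h=8, slot 8 occupied → index 9.
Insert 617: h=1, slot 1 empty → index 1.
Insert 371: h=8, slots 8,9,1 occupied → index 6.
Insert 811: h=8, slots 8,9,1,6 occupied → index 2.
Table: [-, 617, 811, -, -, -, 371, -, 503, 19, -]

8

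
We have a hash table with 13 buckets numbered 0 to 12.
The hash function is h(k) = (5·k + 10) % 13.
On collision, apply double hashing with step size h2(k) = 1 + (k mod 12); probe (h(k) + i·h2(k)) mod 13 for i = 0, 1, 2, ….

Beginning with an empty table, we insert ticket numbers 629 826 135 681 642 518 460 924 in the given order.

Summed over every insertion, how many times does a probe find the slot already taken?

Insert 629: h=9, slot 9 empty => index 9.
Insert 826: h=6, slot 6 empty => index 6.
Insert 135: h=9, h2=4, slot 9 occupied => index 0.
Insert 681: h=9, h2=10, slots 9,6 occupied => index 3.
Insert 642: h=9, h2=7, slots 9,3 occupied => index 10.
Insert 518: h=0, h2=3, slots 0,3,6,9 occupied => index 12.
Insert 460: h=9, h2=5, slot 9 occupied => index 1.
Insert 924: h=2, slot 2 empty => index 2.
Table: [135, 460, 924, 681, ∅, ∅, 826, ∅, ∅, 629, 642, ∅, 518]

10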